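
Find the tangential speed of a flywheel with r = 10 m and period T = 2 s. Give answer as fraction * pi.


Given: radius r = 10 m, period T = 2 s
Using v = 2*pi*r / T
v = 2*pi*10 / 2
v = 20*pi / 2
v = 10*pi m/s

10*pi m/s


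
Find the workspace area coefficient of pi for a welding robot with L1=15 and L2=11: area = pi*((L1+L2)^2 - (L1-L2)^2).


Given: L1 = 15, L2 = 11
(L1+L2)^2 = (26)^2 = 676
(L1-L2)^2 = (4)^2 = 16
Difference = 676 - 16 = 660
This equals 4*L1*L2 = 4*15*11 = 660
Workspace area = 660*pi

660


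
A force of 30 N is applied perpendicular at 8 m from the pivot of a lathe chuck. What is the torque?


Given: F = 30 N, r = 8 m, angle = 90 deg (perpendicular)
Using tau = F * r * sin(90)
sin(90) = 1
tau = 30 * 8 * 1
tau = 240 Nm

240 Nm


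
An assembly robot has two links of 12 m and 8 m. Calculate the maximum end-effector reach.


Given: L1 = 12 m, L2 = 8 m
For a 2-link planar arm, max reach = L1 + L2 (fully extended)
Max reach = 12 + 8
Max reach = 20 m

20 m


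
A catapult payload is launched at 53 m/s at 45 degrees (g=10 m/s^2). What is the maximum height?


Given: v0 = 53 m/s, theta = 45 deg, g = 10 m/s^2
sin^2(45) = 1/2
Using H = v0^2 * sin^2(theta) / (2*g)
H = 53^2 * 1/2 / (2*10)
H = 2809 * 1/2 / 20
H = 2809/2 / 20
H = 2809/40 m

2809/40 m


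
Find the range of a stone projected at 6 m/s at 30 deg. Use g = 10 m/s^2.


Given: v0 = 6 m/s, theta = 30 deg, g = 10 m/s^2
sin(2*30) = sin(60) = sqrt(3)/2
Using R = v0^2 * sin(2*theta) / g
R = 6^2 * (sqrt(3)/2) / 10
R = 36 * sqrt(3) / 20
R = 9/5*sqrt(3) m

9/5*sqrt(3) m


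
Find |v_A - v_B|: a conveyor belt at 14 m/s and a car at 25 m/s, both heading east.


Given: v_A = 14 m/s east, v_B = 25 m/s east
Both move in the same direction; relative speed = |v_A - v_B|
|14 - 25| = |-11|
= 11 m/s

11 m/s


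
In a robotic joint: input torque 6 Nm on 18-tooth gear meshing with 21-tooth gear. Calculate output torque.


Given: N1 = 18, N2 = 21, T1 = 6 Nm
Using T2/T1 = N2/N1
T2 = T1 * N2 / N1
T2 = 6 * 21 / 18
T2 = 126 / 18
T2 = 7 Nm

7 Nm


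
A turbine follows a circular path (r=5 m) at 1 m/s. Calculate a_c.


Given: v = 1 m/s, r = 5 m
Using a_c = v^2 / r
a_c = 1^2 / 5
a_c = 1 / 5
a_c = 1/5 m/s^2

1/5 m/s^2


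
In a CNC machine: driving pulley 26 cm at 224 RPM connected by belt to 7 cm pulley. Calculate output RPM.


Given: D1 = 26 cm, w1 = 224 RPM, D2 = 7 cm
Using D1*w1 = D2*w2
w2 = D1*w1 / D2
w2 = 26*224 / 7
w2 = 5824 / 7
w2 = 832 RPM

832 RPM


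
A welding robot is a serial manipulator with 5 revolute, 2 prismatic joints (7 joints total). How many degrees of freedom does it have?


Given: serial robot with 5 revolute, 2 prismatic joints
DOF contribution per joint type: revolute=1, prismatic=1, spherical=3, fixed=0
DOF = 5*1 + 2*1
DOF = 7

7


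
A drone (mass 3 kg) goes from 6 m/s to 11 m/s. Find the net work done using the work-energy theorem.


Given: m = 3 kg, v0 = 6 m/s, v = 11 m/s
Using W = (1/2)*m*(v^2 - v0^2)
v^2 = 11^2 = 121
v0^2 = 6^2 = 36
v^2 - v0^2 = 121 - 36 = 85
W = (1/2)*3*85 = 255/2 J

255/2 J


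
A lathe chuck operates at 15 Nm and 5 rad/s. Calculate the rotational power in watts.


Given: tau = 15 Nm, omega = 5 rad/s
Using P = tau * omega
P = 15 * 5
P = 75 W

75 W


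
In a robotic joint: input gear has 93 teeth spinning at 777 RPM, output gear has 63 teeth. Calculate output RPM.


Given: N1 = 93 teeth, w1 = 777 RPM, N2 = 63 teeth
Using N1*w1 = N2*w2
w2 = N1*w1 / N2
w2 = 93*777 / 63
w2 = 72261 / 63
w2 = 1147 RPM

1147 RPM


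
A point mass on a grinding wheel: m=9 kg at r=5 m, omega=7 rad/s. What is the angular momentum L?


Given: m = 9 kg, r = 5 m, omega = 7 rad/s
For a point mass: I = m*r^2
I = 9*5^2 = 9*25 = 225
L = I*omega = 225*7
L = 1575 kg*m^2/s

1575 kg*m^2/s


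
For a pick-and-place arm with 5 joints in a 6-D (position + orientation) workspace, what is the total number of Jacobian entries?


Given: task space dimension = 6, joints = 5
Jacobian is a 6 x 5 matrix
Total entries = rows * columns
Total = 6 * 5
Total = 30

30


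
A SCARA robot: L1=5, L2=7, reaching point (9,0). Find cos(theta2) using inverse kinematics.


Given: L1 = 5, L2 = 7, target (x, y) = (9, 0)
Using cos(theta2) = (x^2 + y^2 - L1^2 - L2^2) / (2*L1*L2)
x^2 + y^2 = 9^2 + 0 = 81
L1^2 + L2^2 = 25 + 49 = 74
Numerator = 81 - 74 = 7
Denominator = 2*5*7 = 70
cos(theta2) = 7/70 = 1/10

1/10


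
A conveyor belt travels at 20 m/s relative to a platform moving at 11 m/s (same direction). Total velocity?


Given: object velocity = 20 m/s, platform velocity = 11 m/s (same direction)
Using classical velocity addition: v_total = v_object + v_platform
v_total = 20 + 11
v_total = 31 m/s

31 m/s


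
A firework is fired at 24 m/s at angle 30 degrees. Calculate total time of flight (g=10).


Given: v0 = 24 m/s, theta = 30 deg, g = 10 m/s^2
sin(30) = 1/2
Using T = 2*v0*sin(theta) / g
T = 2*24*1/2 / 10
T = 24 / 10
T = 12/5 s

12/5 s


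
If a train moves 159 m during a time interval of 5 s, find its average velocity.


Given: distance d = 159 m, time t = 5 s
Using v = d / t
v = 159 / 5
v = 159/5 m/s

159/5 m/s


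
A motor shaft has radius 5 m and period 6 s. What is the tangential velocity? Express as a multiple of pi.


Given: radius r = 5 m, period T = 6 s
Using v = 2*pi*r / T
v = 2*pi*5 / 6
v = 10*pi / 6
v = 5/3*pi m/s

5/3*pi m/s


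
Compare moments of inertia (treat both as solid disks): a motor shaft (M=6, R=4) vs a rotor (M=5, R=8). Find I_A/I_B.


Given: M1=6 kg, R1=4 m, M2=5 kg, R2=8 m
For a disk: I = (1/2)*M*R^2, so I_A/I_B = (M1*R1^2)/(M2*R2^2)
M1*R1^2 = 6*16 = 96
M2*R2^2 = 5*64 = 320
I_A/I_B = 96/320 = 3/10

3/10


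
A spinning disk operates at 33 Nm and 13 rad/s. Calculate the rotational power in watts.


Given: tau = 33 Nm, omega = 13 rad/s
Using P = tau * omega
P = 33 * 13
P = 429 W

429 W


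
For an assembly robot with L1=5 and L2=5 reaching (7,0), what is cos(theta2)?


Given: L1 = 5, L2 = 5, target (x, y) = (7, 0)
Using cos(theta2) = (x^2 + y^2 - L1^2 - L2^2) / (2*L1*L2)
x^2 + y^2 = 7^2 + 0 = 49
L1^2 + L2^2 = 25 + 25 = 50
Numerator = 49 - 50 = -1
Denominator = 2*5*5 = 50
cos(theta2) = -1/50 = -1/50

-1/50


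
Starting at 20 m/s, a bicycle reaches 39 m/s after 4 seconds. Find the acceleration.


Given: initial velocity v0 = 20 m/s, final velocity v = 39 m/s, time t = 4 s
Using a = (v - v0) / t
a = (39 - 20) / 4
a = 19 / 4
a = 19/4 m/s^2

19/4 m/s^2


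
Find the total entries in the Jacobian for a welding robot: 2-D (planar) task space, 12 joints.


Given: task space dimension = 2, joints = 12
Jacobian is a 2 x 12 matrix
Total entries = rows * columns
Total = 2 * 12
Total = 24

24


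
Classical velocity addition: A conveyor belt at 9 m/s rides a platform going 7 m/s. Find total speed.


Given: object velocity = 9 m/s, platform velocity = 7 m/s (same direction)
Using classical velocity addition: v_total = v_object + v_platform
v_total = 9 + 7
v_total = 16 m/s

16 m/s


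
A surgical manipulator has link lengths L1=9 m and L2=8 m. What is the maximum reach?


Given: L1 = 9 m, L2 = 8 m
For a 2-link planar arm, max reach = L1 + L2 (fully extended)
Max reach = 9 + 8
Max reach = 17 m

17 m


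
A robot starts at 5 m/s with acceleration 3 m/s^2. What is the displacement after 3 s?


Given: v0 = 5 m/s, a = 3 m/s^2, t = 3 s
Using s = v0*t + (1/2)*a*t^2
s = 5*3 + (1/2)*3*3^2
s = 15 + (1/2)*27
s = 15 + 27/2
s = 57/2

57/2 m


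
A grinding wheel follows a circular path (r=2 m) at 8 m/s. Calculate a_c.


Given: v = 8 m/s, r = 2 m
Using a_c = v^2 / r
a_c = 8^2 / 2
a_c = 64 / 2
a_c = 32 m/s^2

32 m/s^2


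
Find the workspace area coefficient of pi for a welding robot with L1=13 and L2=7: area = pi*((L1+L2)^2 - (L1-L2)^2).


Given: L1 = 13, L2 = 7
(L1+L2)^2 = (20)^2 = 400
(L1-L2)^2 = (6)^2 = 36
Difference = 400 - 36 = 364
This equals 4*L1*L2 = 4*13*7 = 364
Workspace area = 364*pi

364


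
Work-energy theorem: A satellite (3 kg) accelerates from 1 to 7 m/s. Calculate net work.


Given: m = 3 kg, v0 = 1 m/s, v = 7 m/s
Using W = (1/2)*m*(v^2 - v0^2)
v^2 = 7^2 = 49
v0^2 = 1^2 = 1
v^2 - v0^2 = 49 - 1 = 48
W = (1/2)*3*48 = 72 J

72 J


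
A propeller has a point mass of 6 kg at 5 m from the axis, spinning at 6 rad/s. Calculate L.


Given: m = 6 kg, r = 5 m, omega = 6 rad/s
For a point mass: I = m*r^2
I = 6*5^2 = 6*25 = 150
L = I*omega = 150*6
L = 900 kg*m^2/s

900 kg*m^2/s


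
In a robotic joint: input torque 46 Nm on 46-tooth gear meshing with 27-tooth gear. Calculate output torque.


Given: N1 = 46, N2 = 27, T1 = 46 Nm
Using T2/T1 = N2/N1
T2 = T1 * N2 / N1
T2 = 46 * 27 / 46
T2 = 1242 / 46
T2 = 27 Nm

27 Nm


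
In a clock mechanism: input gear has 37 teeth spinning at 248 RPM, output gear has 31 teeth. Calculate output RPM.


Given: N1 = 37 teeth, w1 = 248 RPM, N2 = 31 teeth
Using N1*w1 = N2*w2
w2 = N1*w1 / N2
w2 = 37*248 / 31
w2 = 9176 / 31
w2 = 296 RPM

296 RPM


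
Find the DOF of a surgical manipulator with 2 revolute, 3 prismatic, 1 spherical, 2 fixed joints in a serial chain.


Given: serial robot with 2 revolute, 3 prismatic, 1 spherical, 2 fixed joints
DOF contribution per joint type: revolute=1, prismatic=1, spherical=3, fixed=0
DOF = 2*1 + 3*1 + 1*3 + 2*0
DOF = 8

8


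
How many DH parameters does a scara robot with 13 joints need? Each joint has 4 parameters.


Given: 13 joints, 4 DH parameters per joint (d, theta, a, alpha)
Total DH parameters = number_of_joints * 4
Total = 13 * 4
Total = 52

52


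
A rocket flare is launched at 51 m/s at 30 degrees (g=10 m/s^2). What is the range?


Given: v0 = 51 m/s, theta = 30 deg, g = 10 m/s^2
sin(2*30) = sin(60) = sqrt(3)/2
Using R = v0^2 * sin(2*theta) / g
R = 51^2 * (sqrt(3)/2) / 10
R = 2601 * sqrt(3) / 20
R = 2601/20*sqrt(3) m

2601/20*sqrt(3) m


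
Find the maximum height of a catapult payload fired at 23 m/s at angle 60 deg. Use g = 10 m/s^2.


Given: v0 = 23 m/s, theta = 60 deg, g = 10 m/s^2
sin^2(60) = 3/4
Using H = v0^2 * sin^2(theta) / (2*g)
H = 23^2 * 3/4 / (2*10)
H = 529 * 3/4 / 20
H = 1587/4 / 20
H = 1587/80 m

1587/80 m


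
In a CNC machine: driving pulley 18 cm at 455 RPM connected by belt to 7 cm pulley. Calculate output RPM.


Given: D1 = 18 cm, w1 = 455 RPM, D2 = 7 cm
Using D1*w1 = D2*w2
w2 = D1*w1 / D2
w2 = 18*455 / 7
w2 = 8190 / 7
w2 = 1170 RPM

1170 RPM


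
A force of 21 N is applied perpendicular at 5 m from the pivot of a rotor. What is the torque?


Given: F = 21 N, r = 5 m, angle = 90 deg (perpendicular)
Using tau = F * r * sin(90)
sin(90) = 1
tau = 21 * 5 * 1
tau = 105 Nm

105 Nm


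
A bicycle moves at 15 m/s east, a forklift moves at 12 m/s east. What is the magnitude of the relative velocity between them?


Given: v_A = 15 m/s east, v_B = 12 m/s east
Both move in the same direction; relative speed = |v_A - v_B|
|15 - 12| = |3|
= 3 m/s

3 m/s


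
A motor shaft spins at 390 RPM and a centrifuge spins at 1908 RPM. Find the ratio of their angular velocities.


Given: RPM_A = 390, RPM_B = 1908
omega = 2*pi*RPM/60, so omega_A/omega_B = RPM_A / RPM_B
omega_A/omega_B = 390 / 1908
omega_A/omega_B = 65/318

65/318


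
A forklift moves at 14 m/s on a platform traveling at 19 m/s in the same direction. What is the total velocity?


Given: object velocity = 14 m/s, platform velocity = 19 m/s (same direction)
Using classical velocity addition: v_total = v_object + v_platform
v_total = 14 + 19
v_total = 33 m/s

33 m/s


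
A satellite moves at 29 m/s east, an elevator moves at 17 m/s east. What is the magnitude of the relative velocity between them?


Given: v_A = 29 m/s east, v_B = 17 m/s east
Both move in the same direction; relative speed = |v_A - v_B|
|29 - 17| = |12|
= 12 m/s

12 m/s


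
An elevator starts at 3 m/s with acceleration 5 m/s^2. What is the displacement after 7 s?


Given: v0 = 3 m/s, a = 5 m/s^2, t = 7 s
Using s = v0*t + (1/2)*a*t^2
s = 3*7 + (1/2)*5*7^2
s = 21 + (1/2)*245
s = 21 + 245/2
s = 287/2

287/2 m


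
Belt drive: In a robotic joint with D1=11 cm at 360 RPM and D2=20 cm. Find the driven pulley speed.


Given: D1 = 11 cm, w1 = 360 RPM, D2 = 20 cm
Using D1*w1 = D2*w2
w2 = D1*w1 / D2
w2 = 11*360 / 20
w2 = 3960 / 20
w2 = 198 RPM

198 RPM


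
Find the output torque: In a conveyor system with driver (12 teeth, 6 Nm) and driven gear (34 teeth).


Given: N1 = 12, N2 = 34, T1 = 6 Nm
Using T2/T1 = N2/N1
T2 = T1 * N2 / N1
T2 = 6 * 34 / 12
T2 = 204 / 12
T2 = 17 Nm

17 Nm


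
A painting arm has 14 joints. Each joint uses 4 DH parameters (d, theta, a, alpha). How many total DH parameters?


Given: 14 joints, 4 DH parameters per joint (d, theta, a, alpha)
Total DH parameters = number_of_joints * 4
Total = 14 * 4
Total = 56

56


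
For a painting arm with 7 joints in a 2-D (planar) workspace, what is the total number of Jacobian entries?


Given: task space dimension = 2, joints = 7
Jacobian is a 2 x 7 matrix
Total entries = rows * columns
Total = 2 * 7
Total = 14

14


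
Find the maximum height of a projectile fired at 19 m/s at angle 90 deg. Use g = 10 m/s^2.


Given: v0 = 19 m/s, theta = 90 deg, g = 10 m/s^2
sin^2(90) = 1
Using H = v0^2 * sin^2(theta) / (2*g)
H = 19^2 * 1 / (2*10)
H = 361 * 1 / 20
H = 361 / 20
H = 361/20 m

361/20 m


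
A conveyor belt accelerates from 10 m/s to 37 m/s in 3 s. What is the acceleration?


Given: initial velocity v0 = 10 m/s, final velocity v = 37 m/s, time t = 3 s
Using a = (v - v0) / t
a = (37 - 10) / 3
a = 27 / 3
a = 9 m/s^2

9 m/s^2


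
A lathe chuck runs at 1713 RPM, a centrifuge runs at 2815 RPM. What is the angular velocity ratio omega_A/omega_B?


Given: RPM_A = 1713, RPM_B = 2815
omega = 2*pi*RPM/60, so omega_A/omega_B = RPM_A / RPM_B
omega_A/omega_B = 1713 / 2815
omega_A/omega_B = 1713/2815

1713/2815


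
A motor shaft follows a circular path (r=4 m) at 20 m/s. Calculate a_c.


Given: v = 20 m/s, r = 4 m
Using a_c = v^2 / r
a_c = 20^2 / 4
a_c = 400 / 4
a_c = 100 m/s^2

100 m/s^2


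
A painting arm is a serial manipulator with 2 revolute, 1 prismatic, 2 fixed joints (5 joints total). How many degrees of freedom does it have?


Given: serial robot with 2 revolute, 1 prismatic, 2 fixed joints
DOF contribution per joint type: revolute=1, prismatic=1, spherical=3, fixed=0
DOF = 2*1 + 1*1 + 2*0
DOF = 3

3


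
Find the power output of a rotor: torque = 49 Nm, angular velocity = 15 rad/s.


Given: tau = 49 Nm, omega = 15 rad/s
Using P = tau * omega
P = 49 * 15
P = 735 W

735 W


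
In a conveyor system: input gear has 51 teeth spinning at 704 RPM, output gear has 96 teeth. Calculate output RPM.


Given: N1 = 51 teeth, w1 = 704 RPM, N2 = 96 teeth
Using N1*w1 = N2*w2
w2 = N1*w1 / N2
w2 = 51*704 / 96
w2 = 35904 / 96
w2 = 374 RPM

374 RPM


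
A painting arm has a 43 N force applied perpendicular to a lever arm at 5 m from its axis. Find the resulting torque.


Given: F = 43 N, r = 5 m, angle = 90 deg (perpendicular)
Using tau = F * r * sin(90)
sin(90) = 1
tau = 43 * 5 * 1
tau = 215 Nm

215 Nm


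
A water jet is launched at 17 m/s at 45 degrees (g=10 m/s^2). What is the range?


Given: v0 = 17 m/s, theta = 45 deg, g = 10 m/s^2
sin(2*45) = sin(90) = 1
Using R = v0^2 * sin(2*theta) / g
R = 17^2 * 1 / 10
R = 289 / 10
R = 289/10 m

289/10 m


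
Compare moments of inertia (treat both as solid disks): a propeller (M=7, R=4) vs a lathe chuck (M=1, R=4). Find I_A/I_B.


Given: M1=7 kg, R1=4 m, M2=1 kg, R2=4 m
For a disk: I = (1/2)*M*R^2, so I_A/I_B = (M1*R1^2)/(M2*R2^2)
M1*R1^2 = 7*16 = 112
M2*R2^2 = 1*16 = 16
I_A/I_B = 112/16 = 7

7


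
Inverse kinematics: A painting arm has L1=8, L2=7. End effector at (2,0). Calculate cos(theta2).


Given: L1 = 8, L2 = 7, target (x, y) = (2, 0)
Using cos(theta2) = (x^2 + y^2 - L1^2 - L2^2) / (2*L1*L2)
x^2 + y^2 = 2^2 + 0 = 4
L1^2 + L2^2 = 64 + 49 = 113
Numerator = 4 - 113 = -109
Denominator = 2*8*7 = 112
cos(theta2) = -109/112 = -109/112

-109/112


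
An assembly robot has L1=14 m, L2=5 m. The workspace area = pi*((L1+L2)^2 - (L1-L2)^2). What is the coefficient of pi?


Given: L1 = 14, L2 = 5
(L1+L2)^2 = (19)^2 = 361
(L1-L2)^2 = (9)^2 = 81
Difference = 361 - 81 = 280
This equals 4*L1*L2 = 4*14*5 = 280
Workspace area = 280*pi

280


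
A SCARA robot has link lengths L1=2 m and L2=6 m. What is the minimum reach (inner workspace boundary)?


Given: L1 = 2 m, L2 = 6 m
For a 2-link planar arm, min reach = |L1 - L2| (second link folded back)
Min reach = |2 - 6|
Min reach = 4 m

4 m


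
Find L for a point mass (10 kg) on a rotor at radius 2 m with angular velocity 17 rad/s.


Given: m = 10 kg, r = 2 m, omega = 17 rad/s
For a point mass: I = m*r^2
I = 10*2^2 = 10*4 = 40
L = I*omega = 40*17
L = 680 kg*m^2/s

680 kg*m^2/s


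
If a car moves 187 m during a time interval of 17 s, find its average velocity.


Given: distance d = 187 m, time t = 17 s
Using v = d / t
v = 187 / 17
v = 11 m/s

11 m/s


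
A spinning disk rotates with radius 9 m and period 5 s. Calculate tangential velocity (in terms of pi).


Given: radius r = 9 m, period T = 5 s
Using v = 2*pi*r / T
v = 2*pi*9 / 5
v = 18*pi / 5
v = 18/5*pi m/s

18/5*pi m/s


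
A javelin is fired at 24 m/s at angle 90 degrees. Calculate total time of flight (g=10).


Given: v0 = 24 m/s, theta = 90 deg, g = 10 m/s^2
sin(90) = 1
Using T = 2*v0*sin(theta) / g
T = 2*24*1 / 10
T = 48 / 10
T = 24/5 s

24/5 s


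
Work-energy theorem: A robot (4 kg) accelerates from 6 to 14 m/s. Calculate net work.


Given: m = 4 kg, v0 = 6 m/s, v = 14 m/s
Using W = (1/2)*m*(v^2 - v0^2)
v^2 = 14^2 = 196
v0^2 = 6^2 = 36
v^2 - v0^2 = 196 - 36 = 160
W = (1/2)*4*160 = 320 J

320 J


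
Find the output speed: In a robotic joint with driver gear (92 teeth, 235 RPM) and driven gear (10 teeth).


Given: N1 = 92 teeth, w1 = 235 RPM, N2 = 10 teeth
Using N1*w1 = N2*w2
w2 = N1*w1 / N2
w2 = 92*235 / 10
w2 = 21620 / 10
w2 = 2162 RPM

2162 RPM


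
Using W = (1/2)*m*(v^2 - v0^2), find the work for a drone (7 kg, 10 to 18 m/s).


Given: m = 7 kg, v0 = 10 m/s, v = 18 m/s
Using W = (1/2)*m*(v^2 - v0^2)
v^2 = 18^2 = 324
v0^2 = 10^2 = 100
v^2 - v0^2 = 324 - 100 = 224
W = (1/2)*7*224 = 784 J

784 J


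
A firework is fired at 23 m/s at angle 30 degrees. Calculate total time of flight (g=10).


Given: v0 = 23 m/s, theta = 30 deg, g = 10 m/s^2
sin(30) = 1/2
Using T = 2*v0*sin(theta) / g
T = 2*23*1/2 / 10
T = 23 / 10
T = 23/10 s

23/10 s


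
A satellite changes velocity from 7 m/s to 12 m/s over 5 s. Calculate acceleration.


Given: initial velocity v0 = 7 m/s, final velocity v = 12 m/s, time t = 5 s
Using a = (v - v0) / t
a = (12 - 7) / 5
a = 5 / 5
a = 1 m/s^2

1 m/s^2


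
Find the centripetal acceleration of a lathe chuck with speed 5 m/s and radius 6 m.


Given: v = 5 m/s, r = 6 m
Using a_c = v^2 / r
a_c = 5^2 / 6
a_c = 25 / 6
a_c = 25/6 m/s^2

25/6 m/s^2


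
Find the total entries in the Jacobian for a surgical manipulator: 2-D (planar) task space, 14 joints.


Given: task space dimension = 2, joints = 14
Jacobian is a 2 x 14 matrix
Total entries = rows * columns
Total = 2 * 14
Total = 28

28


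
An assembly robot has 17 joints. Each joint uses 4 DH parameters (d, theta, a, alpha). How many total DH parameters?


Given: 17 joints, 4 DH parameters per joint (d, theta, a, alpha)
Total DH parameters = number_of_joints * 4
Total = 17 * 4
Total = 68

68


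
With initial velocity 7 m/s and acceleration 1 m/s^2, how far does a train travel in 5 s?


Given: v0 = 7 m/s, a = 1 m/s^2, t = 5 s
Using s = v0*t + (1/2)*a*t^2
s = 7*5 + (1/2)*1*5^2
s = 35 + (1/2)*25
s = 35 + 25/2
s = 95/2

95/2 m


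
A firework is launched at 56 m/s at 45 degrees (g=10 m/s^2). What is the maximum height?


Given: v0 = 56 m/s, theta = 45 deg, g = 10 m/s^2
sin^2(45) = 1/2
Using H = v0^2 * sin^2(theta) / (2*g)
H = 56^2 * 1/2 / (2*10)
H = 3136 * 1/2 / 20
H = 1568 / 20
H = 392/5 m

392/5 m


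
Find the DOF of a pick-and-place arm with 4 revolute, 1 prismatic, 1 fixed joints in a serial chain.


Given: serial robot with 4 revolute, 1 prismatic, 1 fixed joints
DOF contribution per joint type: revolute=1, prismatic=1, spherical=3, fixed=0
DOF = 4*1 + 1*1 + 1*0
DOF = 5

5


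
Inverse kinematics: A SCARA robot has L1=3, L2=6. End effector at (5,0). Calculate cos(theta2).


Given: L1 = 3, L2 = 6, target (x, y) = (5, 0)
Using cos(theta2) = (x^2 + y^2 - L1^2 - L2^2) / (2*L1*L2)
x^2 + y^2 = 5^2 + 0 = 25
L1^2 + L2^2 = 9 + 36 = 45
Numerator = 25 - 45 = -20
Denominator = 2*3*6 = 36
cos(theta2) = -20/36 = -5/9

-5/9


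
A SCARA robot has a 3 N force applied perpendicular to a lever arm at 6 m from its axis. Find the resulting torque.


Given: F = 3 N, r = 6 m, angle = 90 deg (perpendicular)
Using tau = F * r * sin(90)
sin(90) = 1
tau = 3 * 6 * 1
tau = 18 Nm

18 Nm


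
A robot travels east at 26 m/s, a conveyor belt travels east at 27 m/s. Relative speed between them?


Given: v_A = 26 m/s east, v_B = 27 m/s east
Both move in the same direction; relative speed = |v_A - v_B|
|26 - 27| = |-1|
= 1 m/s

1 m/s


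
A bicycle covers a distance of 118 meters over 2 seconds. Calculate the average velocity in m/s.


Given: distance d = 118 m, time t = 2 s
Using v = d / t
v = 118 / 2
v = 59 m/s

59 m/s


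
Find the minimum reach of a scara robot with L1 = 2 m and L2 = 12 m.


Given: L1 = 2 m, L2 = 12 m
For a 2-link planar arm, min reach = |L1 - L2| (second link folded back)
Min reach = |2 - 12|
Min reach = 10 m

10 m


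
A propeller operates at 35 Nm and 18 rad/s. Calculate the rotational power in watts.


Given: tau = 35 Nm, omega = 18 rad/s
Using P = tau * omega
P = 35 * 18
P = 630 W

630 W


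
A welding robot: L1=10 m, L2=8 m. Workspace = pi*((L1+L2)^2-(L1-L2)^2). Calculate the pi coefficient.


Given: L1 = 10, L2 = 8
(L1+L2)^2 = (18)^2 = 324
(L1-L2)^2 = (2)^2 = 4
Difference = 324 - 4 = 320
This equals 4*L1*L2 = 4*10*8 = 320
Workspace area = 320*pi

320


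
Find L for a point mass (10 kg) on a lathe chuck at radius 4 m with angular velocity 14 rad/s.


Given: m = 10 kg, r = 4 m, omega = 14 rad/s
For a point mass: I = m*r^2
I = 10*4^2 = 10*16 = 160
L = I*omega = 160*14
L = 2240 kg*m^2/s

2240 kg*m^2/s


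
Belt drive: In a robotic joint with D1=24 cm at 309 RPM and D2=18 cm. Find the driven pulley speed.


Given: D1 = 24 cm, w1 = 309 RPM, D2 = 18 cm
Using D1*w1 = D2*w2
w2 = D1*w1 / D2
w2 = 24*309 / 18
w2 = 7416 / 18
w2 = 412 RPM

412 RPM


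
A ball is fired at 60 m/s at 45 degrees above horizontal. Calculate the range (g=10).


Given: v0 = 60 m/s, theta = 45 deg, g = 10 m/s^2
sin(2*45) = sin(90) = 1
Using R = v0^2 * sin(2*theta) / g
R = 60^2 * 1 / 10
R = 3600 / 10
R = 360 m

360 m


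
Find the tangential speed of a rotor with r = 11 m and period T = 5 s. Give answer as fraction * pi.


Given: radius r = 11 m, period T = 5 s
Using v = 2*pi*r / T
v = 2*pi*11 / 5
v = 22*pi / 5
v = 22/5*pi m/s

22/5*pi m/s


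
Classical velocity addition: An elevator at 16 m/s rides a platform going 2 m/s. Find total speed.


Given: object velocity = 16 m/s, platform velocity = 2 m/s (same direction)
Using classical velocity addition: v_total = v_object + v_platform
v_total = 16 + 2
v_total = 18 m/s

18 m/s


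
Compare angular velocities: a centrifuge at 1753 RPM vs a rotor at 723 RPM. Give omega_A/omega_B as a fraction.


Given: RPM_A = 1753, RPM_B = 723
omega = 2*pi*RPM/60, so omega_A/omega_B = RPM_A / RPM_B
omega_A/omega_B = 1753 / 723
omega_A/omega_B = 1753/723

1753/723


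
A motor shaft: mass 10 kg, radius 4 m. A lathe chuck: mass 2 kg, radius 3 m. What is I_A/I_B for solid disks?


Given: M1=10 kg, R1=4 m, M2=2 kg, R2=3 m
For a disk: I = (1/2)*M*R^2, so I_A/I_B = (M1*R1^2)/(M2*R2^2)
M1*R1^2 = 10*16 = 160
M2*R2^2 = 2*9 = 18
I_A/I_B = 160/18 = 80/9

80/9


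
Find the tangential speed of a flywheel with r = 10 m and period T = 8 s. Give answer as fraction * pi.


Given: radius r = 10 m, period T = 8 s
Using v = 2*pi*r / T
v = 2*pi*10 / 8
v = 20*pi / 8
v = 5/2*pi m/s

5/2*pi m/s


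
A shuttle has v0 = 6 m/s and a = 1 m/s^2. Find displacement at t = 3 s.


Given: v0 = 6 m/s, a = 1 m/s^2, t = 3 s
Using s = v0*t + (1/2)*a*t^2
s = 6*3 + (1/2)*1*3^2
s = 18 + (1/2)*9
s = 18 + 9/2
s = 45/2

45/2 m


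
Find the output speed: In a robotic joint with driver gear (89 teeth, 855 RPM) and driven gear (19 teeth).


Given: N1 = 89 teeth, w1 = 855 RPM, N2 = 19 teeth
Using N1*w1 = N2*w2
w2 = N1*w1 / N2
w2 = 89*855 / 19
w2 = 76095 / 19
w2 = 4005 RPM

4005 RPM


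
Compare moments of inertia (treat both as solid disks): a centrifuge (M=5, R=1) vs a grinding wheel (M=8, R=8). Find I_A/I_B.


Given: M1=5 kg, R1=1 m, M2=8 kg, R2=8 m
For a disk: I = (1/2)*M*R^2, so I_A/I_B = (M1*R1^2)/(M2*R2^2)
M1*R1^2 = 5*1 = 5
M2*R2^2 = 8*64 = 512
I_A/I_B = 5/512 = 5/512

5/512


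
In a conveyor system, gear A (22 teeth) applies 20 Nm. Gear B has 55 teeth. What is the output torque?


Given: N1 = 22, N2 = 55, T1 = 20 Nm
Using T2/T1 = N2/N1
T2 = T1 * N2 / N1
T2 = 20 * 55 / 22
T2 = 1100 / 22
T2 = 50 Nm

50 Nm


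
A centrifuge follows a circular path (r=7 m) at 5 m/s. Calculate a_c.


Given: v = 5 m/s, r = 7 m
Using a_c = v^2 / r
a_c = 5^2 / 7
a_c = 25 / 7
a_c = 25/7 m/s^2

25/7 m/s^2


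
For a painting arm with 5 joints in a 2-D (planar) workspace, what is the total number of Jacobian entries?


Given: task space dimension = 2, joints = 5
Jacobian is a 2 x 5 matrix
Total entries = rows * columns
Total = 2 * 5
Total = 10

10


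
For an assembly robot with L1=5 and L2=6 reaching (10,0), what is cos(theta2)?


Given: L1 = 5, L2 = 6, target (x, y) = (10, 0)
Using cos(theta2) = (x^2 + y^2 - L1^2 - L2^2) / (2*L1*L2)
x^2 + y^2 = 10^2 + 0 = 100
L1^2 + L2^2 = 25 + 36 = 61
Numerator = 100 - 61 = 39
Denominator = 2*5*6 = 60
cos(theta2) = 39/60 = 13/20

13/20


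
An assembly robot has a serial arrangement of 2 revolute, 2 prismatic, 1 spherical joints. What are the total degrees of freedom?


Given: serial robot with 2 revolute, 2 prismatic, 1 spherical joints
DOF contribution per joint type: revolute=1, prismatic=1, spherical=3, fixed=0
DOF = 2*1 + 2*1 + 1*3
DOF = 7

7


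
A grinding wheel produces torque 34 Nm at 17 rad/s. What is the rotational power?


Given: tau = 34 Nm, omega = 17 rad/s
Using P = tau * omega
P = 34 * 17
P = 578 W

578 W


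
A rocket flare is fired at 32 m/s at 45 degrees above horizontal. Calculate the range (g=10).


Given: v0 = 32 m/s, theta = 45 deg, g = 10 m/s^2
sin(2*45) = sin(90) = 1
Using R = v0^2 * sin(2*theta) / g
R = 32^2 * 1 / 10
R = 1024 / 10
R = 512/5 m

512/5 m


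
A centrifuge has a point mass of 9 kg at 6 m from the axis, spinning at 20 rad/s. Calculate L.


Given: m = 9 kg, r = 6 m, omega = 20 rad/s
For a point mass: I = m*r^2
I = 9*6^2 = 9*36 = 324
L = I*omega = 324*20
L = 6480 kg*m^2/s

6480 kg*m^2/s


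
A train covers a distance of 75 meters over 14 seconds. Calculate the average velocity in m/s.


Given: distance d = 75 m, time t = 14 s
Using v = d / t
v = 75 / 14
v = 75/14 m/s

75/14 m/s


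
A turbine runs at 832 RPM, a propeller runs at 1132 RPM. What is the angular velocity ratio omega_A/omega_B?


Given: RPM_A = 832, RPM_B = 1132
omega = 2*pi*RPM/60, so omega_A/omega_B = RPM_A / RPM_B
omega_A/omega_B = 832 / 1132
omega_A/omega_B = 208/283

208/283


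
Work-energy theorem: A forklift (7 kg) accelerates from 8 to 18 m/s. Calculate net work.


Given: m = 7 kg, v0 = 8 m/s, v = 18 m/s
Using W = (1/2)*m*(v^2 - v0^2)
v^2 = 18^2 = 324
v0^2 = 8^2 = 64
v^2 - v0^2 = 324 - 64 = 260
W = (1/2)*7*260 = 910 J

910 J


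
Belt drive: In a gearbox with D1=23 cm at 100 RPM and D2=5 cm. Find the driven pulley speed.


Given: D1 = 23 cm, w1 = 100 RPM, D2 = 5 cm
Using D1*w1 = D2*w2
w2 = D1*w1 / D2
w2 = 23*100 / 5
w2 = 2300 / 5
w2 = 460 RPM

460 RPM


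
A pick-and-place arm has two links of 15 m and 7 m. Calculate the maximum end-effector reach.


Given: L1 = 15 m, L2 = 7 m
For a 2-link planar arm, max reach = L1 + L2 (fully extended)
Max reach = 15 + 7
Max reach = 22 m

22 m


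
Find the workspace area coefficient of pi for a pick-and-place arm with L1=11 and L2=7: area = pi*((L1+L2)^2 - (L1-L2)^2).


Given: L1 = 11, L2 = 7
(L1+L2)^2 = (18)^2 = 324
(L1-L2)^2 = (4)^2 = 16
Difference = 324 - 16 = 308
This equals 4*L1*L2 = 4*11*7 = 308
Workspace area = 308*pi

308


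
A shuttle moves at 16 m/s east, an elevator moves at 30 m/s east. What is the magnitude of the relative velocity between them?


Given: v_A = 16 m/s east, v_B = 30 m/s east
Both move in the same direction; relative speed = |v_A - v_B|
|16 - 30| = |-14|
= 14 m/s

14 m/s


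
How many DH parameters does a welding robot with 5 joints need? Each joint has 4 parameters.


Given: 5 joints, 4 DH parameters per joint (d, theta, a, alpha)
Total DH parameters = number_of_joints * 4
Total = 5 * 4
Total = 20

20


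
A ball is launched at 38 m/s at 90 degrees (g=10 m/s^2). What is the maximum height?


Given: v0 = 38 m/s, theta = 90 deg, g = 10 m/s^2
sin^2(90) = 1
Using H = v0^2 * sin^2(theta) / (2*g)
H = 38^2 * 1 / (2*10)
H = 1444 * 1 / 20
H = 1444 / 20
H = 361/5 m

361/5 m


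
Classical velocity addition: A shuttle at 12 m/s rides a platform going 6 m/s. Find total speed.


Given: object velocity = 12 m/s, platform velocity = 6 m/s (same direction)
Using classical velocity addition: v_total = v_object + v_platform
v_total = 12 + 6
v_total = 18 m/s

18 m/s


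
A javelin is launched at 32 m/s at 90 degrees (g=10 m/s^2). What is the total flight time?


Given: v0 = 32 m/s, theta = 90 deg, g = 10 m/s^2
sin(90) = 1
Using T = 2*v0*sin(theta) / g
T = 2*32*1 / 10
T = 64 / 10
T = 32/5 s

32/5 s


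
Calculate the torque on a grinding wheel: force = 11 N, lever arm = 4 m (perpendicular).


Given: F = 11 N, r = 4 m, angle = 90 deg (perpendicular)
Using tau = F * r * sin(90)
sin(90) = 1
tau = 11 * 4 * 1
tau = 44 Nm

44 Nm


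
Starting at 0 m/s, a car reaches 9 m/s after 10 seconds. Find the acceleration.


Given: initial velocity v0 = 0 m/s, final velocity v = 9 m/s, time t = 10 s
Using a = (v - v0) / t
a = (9 - 0) / 10
a = 9 / 10
a = 9/10 m/s^2

9/10 m/s^2


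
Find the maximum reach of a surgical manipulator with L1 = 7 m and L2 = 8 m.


Given: L1 = 7 m, L2 = 8 m
For a 2-link planar arm, max reach = L1 + L2 (fully extended)
Max reach = 7 + 8
Max reach = 15 m

15 m


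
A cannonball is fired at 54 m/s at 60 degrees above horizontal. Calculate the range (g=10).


Given: v0 = 54 m/s, theta = 60 deg, g = 10 m/s^2
sin(2*60) = sin(120) = sqrt(3)/2
Using R = v0^2 * sin(2*theta) / g
R = 54^2 * (sqrt(3)/2) / 10
R = 2916 * sqrt(3) / 20
R = 729/5*sqrt(3) m

729/5*sqrt(3) m


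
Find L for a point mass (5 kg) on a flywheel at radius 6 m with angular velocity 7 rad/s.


Given: m = 5 kg, r = 6 m, omega = 7 rad/s
For a point mass: I = m*r^2
I = 5*6^2 = 5*36 = 180
L = I*omega = 180*7
L = 1260 kg*m^2/s

1260 kg*m^2/s


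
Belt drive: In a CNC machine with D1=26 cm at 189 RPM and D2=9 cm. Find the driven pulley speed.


Given: D1 = 26 cm, w1 = 189 RPM, D2 = 9 cm
Using D1*w1 = D2*w2
w2 = D1*w1 / D2
w2 = 26*189 / 9
w2 = 4914 / 9
w2 = 546 RPM

546 RPM


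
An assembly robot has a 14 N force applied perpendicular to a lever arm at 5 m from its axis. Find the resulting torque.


Given: F = 14 N, r = 5 m, angle = 90 deg (perpendicular)
Using tau = F * r * sin(90)
sin(90) = 1
tau = 14 * 5 * 1
tau = 70 Nm

70 Nm


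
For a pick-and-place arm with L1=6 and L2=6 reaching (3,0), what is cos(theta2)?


Given: L1 = 6, L2 = 6, target (x, y) = (3, 0)
Using cos(theta2) = (x^2 + y^2 - L1^2 - L2^2) / (2*L1*L2)
x^2 + y^2 = 3^2 + 0 = 9
L1^2 + L2^2 = 36 + 36 = 72
Numerator = 9 - 72 = -63
Denominator = 2*6*6 = 72
cos(theta2) = -63/72 = -7/8

-7/8


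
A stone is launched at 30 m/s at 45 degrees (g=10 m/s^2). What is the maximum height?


Given: v0 = 30 m/s, theta = 45 deg, g = 10 m/s^2
sin^2(45) = 1/2
Using H = v0^2 * sin^2(theta) / (2*g)
H = 30^2 * 1/2 / (2*10)
H = 900 * 1/2 / 20
H = 450 / 20
H = 45/2 m

45/2 m


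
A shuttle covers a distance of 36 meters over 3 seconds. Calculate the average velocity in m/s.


Given: distance d = 36 m, time t = 3 s
Using v = d / t
v = 36 / 3
v = 12 m/s

12 m/s


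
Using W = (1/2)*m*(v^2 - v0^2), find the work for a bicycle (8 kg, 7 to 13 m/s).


Given: m = 8 kg, v0 = 7 m/s, v = 13 m/s
Using W = (1/2)*m*(v^2 - v0^2)
v^2 = 13^2 = 169
v0^2 = 7^2 = 49
v^2 - v0^2 = 169 - 49 = 120
W = (1/2)*8*120 = 480 J

480 J


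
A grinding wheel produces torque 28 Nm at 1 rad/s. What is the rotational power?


Given: tau = 28 Nm, omega = 1 rad/s
Using P = tau * omega
P = 28 * 1
P = 28 W

28 W


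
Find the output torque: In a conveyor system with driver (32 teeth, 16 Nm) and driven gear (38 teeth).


Given: N1 = 32, N2 = 38, T1 = 16 Nm
Using T2/T1 = N2/N1
T2 = T1 * N2 / N1
T2 = 16 * 38 / 32
T2 = 608 / 32
T2 = 19 Nm

19 Nm


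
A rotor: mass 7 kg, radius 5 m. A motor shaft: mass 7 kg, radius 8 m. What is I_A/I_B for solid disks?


Given: M1=7 kg, R1=5 m, M2=7 kg, R2=8 m
For a disk: I = (1/2)*M*R^2, so I_A/I_B = (M1*R1^2)/(M2*R2^2)
M1*R1^2 = 7*25 = 175
M2*R2^2 = 7*64 = 448
I_A/I_B = 175/448 = 25/64

25/64


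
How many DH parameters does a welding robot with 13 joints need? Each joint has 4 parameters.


Given: 13 joints, 4 DH parameters per joint (d, theta, a, alpha)
Total DH parameters = number_of_joints * 4
Total = 13 * 4
Total = 52

52


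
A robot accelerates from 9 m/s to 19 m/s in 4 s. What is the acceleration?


Given: initial velocity v0 = 9 m/s, final velocity v = 19 m/s, time t = 4 s
Using a = (v - v0) / t
a = (19 - 9) / 4
a = 10 / 4
a = 5/2 m/s^2

5/2 m/s^2


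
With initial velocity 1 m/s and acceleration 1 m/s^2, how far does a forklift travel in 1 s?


Given: v0 = 1 m/s, a = 1 m/s^2, t = 1 s
Using s = v0*t + (1/2)*a*t^2
s = 1*1 + (1/2)*1*1^2
s = 1 + (1/2)*1
s = 1 + 1/2
s = 3/2

3/2 m


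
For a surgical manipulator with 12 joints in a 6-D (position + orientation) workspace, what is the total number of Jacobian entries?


Given: task space dimension = 6, joints = 12
Jacobian is a 6 x 12 matrix
Total entries = rows * columns
Total = 6 * 12
Total = 72

72


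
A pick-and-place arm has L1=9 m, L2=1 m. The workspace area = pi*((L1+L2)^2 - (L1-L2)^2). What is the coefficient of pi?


Given: L1 = 9, L2 = 1
(L1+L2)^2 = (10)^2 = 100
(L1-L2)^2 = (8)^2 = 64
Difference = 100 - 64 = 36
This equals 4*L1*L2 = 4*9*1 = 36
Workspace area = 36*pi

36


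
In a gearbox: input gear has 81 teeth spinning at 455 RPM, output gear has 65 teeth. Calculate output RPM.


Given: N1 = 81 teeth, w1 = 455 RPM, N2 = 65 teeth
Using N1*w1 = N2*w2
w2 = N1*w1 / N2
w2 = 81*455 / 65
w2 = 36855 / 65
w2 = 567 RPM

567 RPM


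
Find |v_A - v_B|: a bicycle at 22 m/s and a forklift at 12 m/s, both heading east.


Given: v_A = 22 m/s east, v_B = 12 m/s east
Both move in the same direction; relative speed = |v_A - v_B|
|22 - 12| = |10|
= 10 m/s

10 m/s


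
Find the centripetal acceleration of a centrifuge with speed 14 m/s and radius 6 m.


Given: v = 14 m/s, r = 6 m
Using a_c = v^2 / r
a_c = 14^2 / 6
a_c = 196 / 6
a_c = 98/3 m/s^2

98/3 m/s^2


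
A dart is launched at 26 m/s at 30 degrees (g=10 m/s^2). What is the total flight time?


Given: v0 = 26 m/s, theta = 30 deg, g = 10 m/s^2
sin(30) = 1/2
Using T = 2*v0*sin(theta) / g
T = 2*26*1/2 / 10
T = 26 / 10
T = 13/5 s

13/5 s


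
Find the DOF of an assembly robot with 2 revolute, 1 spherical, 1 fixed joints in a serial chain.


Given: serial robot with 2 revolute, 1 spherical, 1 fixed joints
DOF contribution per joint type: revolute=1, prismatic=1, spherical=3, fixed=0
DOF = 2*1 + 1*3 + 1*0
DOF = 5

5


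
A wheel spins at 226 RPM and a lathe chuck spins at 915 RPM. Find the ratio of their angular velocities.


Given: RPM_A = 226, RPM_B = 915
omega = 2*pi*RPM/60, so omega_A/omega_B = RPM_A / RPM_B
omega_A/omega_B = 226 / 915
omega_A/omega_B = 226/915

226/915


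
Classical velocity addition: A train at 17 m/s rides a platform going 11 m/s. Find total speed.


Given: object velocity = 17 m/s, platform velocity = 11 m/s (same direction)
Using classical velocity addition: v_total = v_object + v_platform
v_total = 17 + 11
v_total = 28 m/s

28 m/s


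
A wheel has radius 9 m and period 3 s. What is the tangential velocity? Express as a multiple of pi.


Given: radius r = 9 m, period T = 3 s
Using v = 2*pi*r / T
v = 2*pi*9 / 3
v = 18*pi / 3
v = 6*pi m/s

6*pi m/s


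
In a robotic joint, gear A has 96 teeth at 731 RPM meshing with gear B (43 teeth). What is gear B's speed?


Given: N1 = 96 teeth, w1 = 731 RPM, N2 = 43 teeth
Using N1*w1 = N2*w2
w2 = N1*w1 / N2
w2 = 96*731 / 43
w2 = 70176 / 43
w2 = 1632 RPM

1632 RPM


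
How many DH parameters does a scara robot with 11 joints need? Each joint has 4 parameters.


Given: 11 joints, 4 DH parameters per joint (d, theta, a, alpha)
Total DH parameters = number_of_joints * 4
Total = 11 * 4
Total = 44

44


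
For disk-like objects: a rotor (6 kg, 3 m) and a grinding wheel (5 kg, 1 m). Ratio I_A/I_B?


Given: M1=6 kg, R1=3 m, M2=5 kg, R2=1 m
For a disk: I = (1/2)*M*R^2, so I_A/I_B = (M1*R1^2)/(M2*R2^2)
M1*R1^2 = 6*9 = 54
M2*R2^2 = 5*1 = 5
I_A/I_B = 54/5 = 54/5

54/5


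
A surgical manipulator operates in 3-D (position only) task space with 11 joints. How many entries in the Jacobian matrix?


Given: task space dimension = 3, joints = 11
Jacobian is a 3 x 11 matrix
Total entries = rows * columns
Total = 3 * 11
Total = 33

33


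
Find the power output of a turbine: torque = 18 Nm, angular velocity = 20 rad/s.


Given: tau = 18 Nm, omega = 20 rad/s
Using P = tau * omega
P = 18 * 20
P = 360 W

360 W


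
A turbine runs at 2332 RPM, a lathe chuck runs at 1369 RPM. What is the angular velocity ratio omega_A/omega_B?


Given: RPM_A = 2332, RPM_B = 1369
omega = 2*pi*RPM/60, so omega_A/omega_B = RPM_A / RPM_B
omega_A/omega_B = 2332 / 1369
omega_A/omega_B = 2332/1369

2332/1369


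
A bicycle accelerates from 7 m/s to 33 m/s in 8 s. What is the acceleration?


Given: initial velocity v0 = 7 m/s, final velocity v = 33 m/s, time t = 8 s
Using a = (v - v0) / t
a = (33 - 7) / 8
a = 26 / 8
a = 13/4 m/s^2

13/4 m/s^2


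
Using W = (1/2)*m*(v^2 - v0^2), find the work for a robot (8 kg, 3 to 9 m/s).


Given: m = 8 kg, v0 = 3 m/s, v = 9 m/s
Using W = (1/2)*m*(v^2 - v0^2)
v^2 = 9^2 = 81
v0^2 = 3^2 = 9
v^2 - v0^2 = 81 - 9 = 72
W = (1/2)*8*72 = 288 J

288 J


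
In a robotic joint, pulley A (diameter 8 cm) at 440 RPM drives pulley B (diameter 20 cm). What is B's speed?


Given: D1 = 8 cm, w1 = 440 RPM, D2 = 20 cm
Using D1*w1 = D2*w2
w2 = D1*w1 / D2
w2 = 8*440 / 20
w2 = 3520 / 20
w2 = 176 RPM

176 RPM


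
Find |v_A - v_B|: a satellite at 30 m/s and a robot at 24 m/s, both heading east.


Given: v_A = 30 m/s east, v_B = 24 m/s east
Both move in the same direction; relative speed = |v_A - v_B|
|30 - 24| = |6|
= 6 m/s

6 m/s


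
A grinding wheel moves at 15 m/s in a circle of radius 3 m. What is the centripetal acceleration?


Given: v = 15 m/s, r = 3 m
Using a_c = v^2 / r
a_c = 15^2 / 3
a_c = 225 / 3
a_c = 75 m/s^2

75 m/s^2


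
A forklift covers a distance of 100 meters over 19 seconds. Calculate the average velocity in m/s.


Given: distance d = 100 m, time t = 19 s
Using v = d / t
v = 100 / 19
v = 100/19 m/s

100/19 m/s


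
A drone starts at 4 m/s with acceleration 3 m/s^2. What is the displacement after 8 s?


Given: v0 = 4 m/s, a = 3 m/s^2, t = 8 s
Using s = v0*t + (1/2)*a*t^2
s = 4*8 + (1/2)*3*8^2
s = 32 + (1/2)*192
s = 32 + 96
s = 128

128 m


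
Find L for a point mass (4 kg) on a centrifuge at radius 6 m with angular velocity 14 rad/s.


Given: m = 4 kg, r = 6 m, omega = 14 rad/s
For a point mass: I = m*r^2
I = 4*6^2 = 4*36 = 144
L = I*omega = 144*14
L = 2016 kg*m^2/s

2016 kg*m^2/s
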